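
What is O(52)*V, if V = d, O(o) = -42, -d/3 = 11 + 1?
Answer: 1512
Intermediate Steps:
d = -36 (d = -3*(11 + 1) = -3*12 = -36)
V = -36
O(52)*V = -42*(-36) = 1512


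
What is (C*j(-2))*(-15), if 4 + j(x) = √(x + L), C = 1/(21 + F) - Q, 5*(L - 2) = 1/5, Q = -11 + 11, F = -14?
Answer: 57/7 ≈ 8.1429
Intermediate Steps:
Q = 0
L = 51/25 (L = 2 + (⅕)/5 = 2 + (⅕)*(⅕) = 2 + 1/25 = 51/25 ≈ 2.0400)
C = ⅐ (C = 1/(21 - 14) - 1*0 = 1/7 + 0 = ⅐ + 0 = ⅐ ≈ 0.14286)
j(x) = -4 + √(51/25 + x) (j(x) = -4 + √(x + 51/25) = -4 + √(51/25 + x))
(C*j(-2))*(-15) = ((-4 + √(51 + 25*(-2))/5)/7)*(-15) = ((-4 + √(51 - 50)/5)/7)*(-15) = ((-4 + √1/5)/7)*(-15) = ((-4 + (⅕)*1)/7)*(-15) = ((-4 + ⅕)/7)*(-15) = ((⅐)*(-19/5))*(-15) = -19/35*(-15) = 57/7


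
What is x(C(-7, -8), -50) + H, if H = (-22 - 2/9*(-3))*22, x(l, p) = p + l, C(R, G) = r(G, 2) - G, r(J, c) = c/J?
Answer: -6139/12 ≈ -511.58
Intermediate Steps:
C(R, G) = -G + 2/G (C(R, G) = 2/G - G = -G + 2/G)
x(l, p) = l + p
H = -1408/3 (H = (-22 - 2*⅑*(-3))*22 = (-22 - 2/9*(-3))*22 = (-22 + ⅔)*22 = -64/3*22 = -1408/3 ≈ -469.33)
x(C(-7, -8), -50) + H = ((-1*(-8) + 2/(-8)) - 50) - 1408/3 = ((8 + 2*(-⅛)) - 50) - 1408/3 = ((8 - ¼) - 50) - 1408/3 = (31/4 - 50) - 1408/3 = -169/4 - 1408/3 = -6139/12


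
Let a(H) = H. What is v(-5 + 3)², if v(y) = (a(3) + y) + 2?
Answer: 9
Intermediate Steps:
v(y) = 5 + y (v(y) = (3 + y) + 2 = 5 + y)
v(-5 + 3)² = (5 + (-5 + 3))² = (5 - 2)² = 3² = 9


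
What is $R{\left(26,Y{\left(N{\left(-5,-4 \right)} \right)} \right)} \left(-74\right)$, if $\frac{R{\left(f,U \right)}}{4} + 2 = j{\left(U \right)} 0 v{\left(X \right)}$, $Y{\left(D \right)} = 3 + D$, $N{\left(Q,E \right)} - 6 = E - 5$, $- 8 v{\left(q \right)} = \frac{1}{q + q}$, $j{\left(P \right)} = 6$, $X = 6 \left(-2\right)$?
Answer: $592$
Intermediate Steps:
$X = -12$
$v{\left(q \right)} = - \frac{1}{16 q}$ ($v{\left(q \right)} = - \frac{1}{8 \left(q + q\right)} = - \frac{1}{8 \cdot 2 q} = - \frac{\frac{1}{2} \frac{1}{q}}{8} = - \frac{1}{16 q}$)
$N{\left(Q,E \right)} = 1 + E$ ($N{\left(Q,E \right)} = 6 + \left(E - 5\right) = 6 + \left(-5 + E\right) = 1 + E$)
$R{\left(f,U \right)} = -8$ ($R{\left(f,U \right)} = -8 + 4 \cdot 6 \cdot 0 \left(- \frac{1}{16 \left(-12\right)}\right) = -8 + 4 \cdot 0 \left(\left(- \frac{1}{16}\right) \left(- \frac{1}{12}\right)\right) = -8 + 4 \cdot 0 \cdot \frac{1}{192} = -8 + 4 \cdot 0 = -8 + 0 = -8$)
$R{\left(26,Y{\left(N{\left(-5,-4 \right)} \right)} \right)} \left(-74\right) = \left(-8\right) \left(-74\right) = 592$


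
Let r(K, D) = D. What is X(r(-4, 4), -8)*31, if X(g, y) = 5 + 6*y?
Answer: -1333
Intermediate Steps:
X(r(-4, 4), -8)*31 = (5 + 6*(-8))*31 = (5 - 48)*31 = -43*31 = -1333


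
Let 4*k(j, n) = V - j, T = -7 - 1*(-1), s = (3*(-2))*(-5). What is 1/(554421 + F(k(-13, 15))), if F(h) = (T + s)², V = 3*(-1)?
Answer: 1/554997 ≈ 1.8018e-6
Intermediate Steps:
s = 30 (s = -6*(-5) = 30)
V = -3
T = -6 (T = -7 + 1 = -6)
k(j, n) = -¾ - j/4 (k(j, n) = (-3 - j)/4 = -¾ - j/4)
F(h) = 576 (F(h) = (-6 + 30)² = 24² = 576)
1/(554421 + F(k(-13, 15))) = 1/(554421 + 576) = 1/554997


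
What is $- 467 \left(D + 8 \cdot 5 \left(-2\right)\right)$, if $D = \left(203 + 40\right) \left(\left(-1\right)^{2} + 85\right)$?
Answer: $-9722006$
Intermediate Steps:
$D = 20898$ ($D = 243 \left(1 + 85\right) = 243 \cdot 86 = 20898$)
$- 467 \left(D + 8 \cdot 5 \left(-2\right)\right) = - 467 \left(20898 + 8 \cdot 5 \left(-2\right)\right) = - 467 \left(20898 + 40 \left(-2\right)\right) = - 467 \left(20898 - 80\right) = \left(-467\right) 20818 = -9722006$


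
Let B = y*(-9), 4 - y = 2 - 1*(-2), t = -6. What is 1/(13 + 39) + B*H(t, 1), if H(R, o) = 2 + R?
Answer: 1/52 ≈ 0.019231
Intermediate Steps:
y = 0 (y = 4 - (2 - 1*(-2)) = 4 - (2 + 2) = 4 - 1*4 = 4 - 4 = 0)
B = 0 (B = 0*(-9) = 0)
1/(13 + 39) + B*H(t, 1) = 1/(13 + 39) + 0*(2 - 6) = 1/52 + 0*(-4) = 1/52 + 0 = 1/52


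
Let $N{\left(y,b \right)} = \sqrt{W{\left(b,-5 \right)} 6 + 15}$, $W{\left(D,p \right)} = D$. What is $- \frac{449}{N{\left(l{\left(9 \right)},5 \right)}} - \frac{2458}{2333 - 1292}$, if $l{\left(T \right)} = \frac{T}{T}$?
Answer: $- \frac{2458}{1041} - \frac{449 \sqrt{5}}{15} \approx -69.294$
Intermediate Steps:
$l{\left(T \right)} = 1$
$N{\left(y,b \right)} = \sqrt{15 + 6 b}$ ($N{\left(y,b \right)} = \sqrt{b 6 + 15} = \sqrt{6 b + 15} = \sqrt{15 + 6 b}$)
$- \frac{449}{N{\left(l{\left(9 \right)},5 \right)}} - \frac{2458}{2333 - 1292} = - \frac{449}{\sqrt{15 + 6 \cdot 5}} - \frac{2458}{2333 - 1292} = - \frac{449}{\sqrt{15 + 30}} - \frac{2458}{1041} = - \frac{449}{\sqrt{45}} - \frac{2458}{1041} = - \frac{449}{3 \sqrt{5}} - \frac{2458}{1041} = - 449 \frac{\sqrt{5}}{15} - \frac{2458}{1041} = - \frac{449 \sqrt{5}}{15} - \frac{2458}{1041} = - \frac{2458}{1041} - \frac{449 \sqrt{5}}{15}$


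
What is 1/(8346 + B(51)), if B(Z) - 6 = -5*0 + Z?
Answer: 1/8403 ≈ 0.00011901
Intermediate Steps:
B(Z) = 6 + Z (B(Z) = 6 + (-5*0 + Z) = 6 + (0 + Z) = 6 + Z)
1/(8346 + B(51)) = 1/(8346 + (6 + 51)) = 1/(8346 + 57) = 1/8403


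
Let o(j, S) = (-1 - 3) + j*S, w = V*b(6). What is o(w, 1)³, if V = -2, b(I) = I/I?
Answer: -216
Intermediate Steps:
b(I) = 1
w = -2 (w = -2*1 = -2)
o(j, S) = -4 + S*j
o(w, 1)³ = (-4 + 1*(-2))³ = (-4 - 2)³ = (-6)³ = -216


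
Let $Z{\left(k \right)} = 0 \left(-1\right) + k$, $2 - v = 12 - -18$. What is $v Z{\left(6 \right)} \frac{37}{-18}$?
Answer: $\frac{1036}{3} \approx 345.33$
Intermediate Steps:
$v = -28$ ($v = 2 - \left(12 - -18\right) = 2 - \left(12 + 18\right) = 2 - 30 = -28$)
$Z{\left(k \right)} = k$ ($Z{\left(k \right)} = 0 + k = k$)
$v Z{\left(6 \right)} \frac{37}{-18} = \left(-28\right) 6 \frac{37}{-18} = - 168 \cdot 37 \left(- \frac{1}{18}\right) = \left(-168\right) \left(- \frac{37}{18}\right) = \frac{1036}{3}$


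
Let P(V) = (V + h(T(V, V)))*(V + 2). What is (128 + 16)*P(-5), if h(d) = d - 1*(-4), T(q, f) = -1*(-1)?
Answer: 0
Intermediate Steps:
T(q, f) = 1
h(d) = 4 + d (h(d) = d + 4 = 4 + d)
P(V) = (2 + V)*(5 + V) (P(V) = (V + (4 + 1))*(V + 2) = (V + 5)*(2 + V) = (5 + V)*(2 + V) = (2 + V)*(5 + V))
(128 + 16)*P(-5) = (128 + 16)*(10 + (-5)² + 7*(-5)) = 144*(10 + 25 - 35) = 144*0 = 0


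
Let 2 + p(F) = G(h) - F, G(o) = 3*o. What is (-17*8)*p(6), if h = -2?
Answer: 1904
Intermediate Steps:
p(F) = -8 - F (p(F) = -2 + (3*(-2) - F) = -2 + (-6 - F) = -8 - F)
(-17*8)*p(6) = (-17*8)*(-8 - 1*6) = -136*(-8 - 6) = -136*(-14) = 1904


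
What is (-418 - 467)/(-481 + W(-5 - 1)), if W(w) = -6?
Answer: 885/487 ≈ 1.8172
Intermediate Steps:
(-418 - 467)/(-481 + W(-5 - 1)) = (-418 - 467)/(-481 - 6) = -885/(-487) = -885*(-1/487) = 885/487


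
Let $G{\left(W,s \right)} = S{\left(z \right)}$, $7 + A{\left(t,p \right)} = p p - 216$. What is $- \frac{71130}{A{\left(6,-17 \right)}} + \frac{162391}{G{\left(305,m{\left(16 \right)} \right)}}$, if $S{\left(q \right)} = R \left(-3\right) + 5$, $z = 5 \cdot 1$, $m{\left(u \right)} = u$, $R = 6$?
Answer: $- \frac{1940416}{143} \approx -13569.0$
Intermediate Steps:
$A{\left(t,p \right)} = -223 + p^{2}$ ($A{\left(t,p \right)} = -7 + \left(p p - 216\right) = -7 + \left(p^{2} - 216\right) = -7 + \left(-216 + p^{2}\right) = -223 + p^{2}$)
$z = 5$
$S{\left(q \right)} = -13$ ($S{\left(q \right)} = 6 \left(-3\right) + 5 = -18 + 5 = -13$)
$G{\left(W,s \right)} = -13$
$- \frac{71130}{A{\left(6,-17 \right)}} + \frac{162391}{G{\left(305,m{\left(16 \right)} \right)}} = - \frac{71130}{-223 + \left(-17\right)^{2}} + \frac{162391}{-13} = - \frac{71130}{-223 + 289} + 162391 \left(- \frac{1}{13}\right) = - \frac{71130}{66} - \frac{162391}{13} = \left(-71130\right) \frac{1}{66} - \frac{162391}{13} = - \frac{11855}{11} - \frac{162391}{13} = - \frac{1940416}{143}$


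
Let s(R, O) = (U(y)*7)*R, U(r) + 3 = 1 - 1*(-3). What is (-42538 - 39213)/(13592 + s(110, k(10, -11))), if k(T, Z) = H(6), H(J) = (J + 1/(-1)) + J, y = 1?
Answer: -81751/14362 ≈ -5.6922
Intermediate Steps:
H(J) = -1 + 2*J (H(J) = (J - 1) + J = (-1 + J) + J = -1 + 2*J)
U(r) = 1 (U(r) = -3 + (1 - 1*(-3)) = -3 + (1 + 3) = -3 + 4 = 1)
k(T, Z) = 11 (k(T, Z) = -1 + 2*6 = -1 + 12 = 11)
s(R, O) = 7*R (s(R, O) = (1*7)*R = 7*R)
(-42538 - 39213)/(13592 + s(110, k(10, -11))) = (-42538 - 39213)/(13592 + 7*110) = -81751/(13592 + 770) = -81751/14362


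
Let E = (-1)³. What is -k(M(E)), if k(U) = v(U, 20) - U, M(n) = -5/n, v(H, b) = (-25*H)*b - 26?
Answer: 2531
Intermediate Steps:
v(H, b) = -26 - 25*H*b (v(H, b) = -25*H*b - 26 = -26 - 25*H*b)
E = -1
k(U) = -26 - 501*U (k(U) = (-26 - 25*U*20) - U = (-26 - 500*U) - U = -26 - 501*U)
-k(M(E)) = -(-26 - (-2505)/(-1)) = -(-26 - (-2505)*(-1)) = -(-26 - 501*5) = -(-26 - 2505) = -1*(-2531) = 2531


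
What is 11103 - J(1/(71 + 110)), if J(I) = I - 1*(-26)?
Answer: 2004936/181 ≈ 11077.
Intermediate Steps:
J(I) = 26 + I (J(I) = I + 26 = 26 + I)
11103 - J(1/(71 + 110)) = 11103 - (26 + 1/(71 + 110)) = 11103 - (26 + 1/181) = 11103 - 1*4707/181 = 11103 - 4707/181 = 2004936/181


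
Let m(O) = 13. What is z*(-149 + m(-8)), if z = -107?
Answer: 14552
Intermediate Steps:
z*(-149 + m(-8)) = -107*(-149 + 13) = -107*(-136) = 14552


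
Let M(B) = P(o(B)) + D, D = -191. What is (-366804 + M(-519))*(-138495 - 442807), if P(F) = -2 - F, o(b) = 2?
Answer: 213337252698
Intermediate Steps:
M(B) = -195 (M(B) = (-2 - 1*2) - 191 = (-2 - 2) - 191 = -4 - 191 = -195)
(-366804 + M(-519))*(-138495 - 442807) = (-366804 - 195)*(-138495 - 442807) = -366999*(-581302) = 213337252698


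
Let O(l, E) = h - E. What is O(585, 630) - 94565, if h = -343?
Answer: -95538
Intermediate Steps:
O(l, E) = -343 - E
O(585, 630) - 94565 = (-343 - 1*630) - 94565 = (-343 - 630) - 94565 = -973 - 94565 = -95538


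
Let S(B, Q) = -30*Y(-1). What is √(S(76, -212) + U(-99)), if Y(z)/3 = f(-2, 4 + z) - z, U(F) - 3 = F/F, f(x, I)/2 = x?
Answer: √274 ≈ 16.553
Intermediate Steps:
f(x, I) = 2*x
U(F) = 4 (U(F) = 3 + F/F = 3 + 1 = 4)
Y(z) = -12 - 3*z (Y(z) = 3*(2*(-2) - z) = 3*(-4 - z) = -12 - 3*z)
S(B, Q) = 270 (S(B, Q) = -30*(-12 - 3*(-1)) = -30*(-12 + 3) = -30*(-9) = 270)
√(S(76, -212) + U(-99)) = √(270 + 4) = √274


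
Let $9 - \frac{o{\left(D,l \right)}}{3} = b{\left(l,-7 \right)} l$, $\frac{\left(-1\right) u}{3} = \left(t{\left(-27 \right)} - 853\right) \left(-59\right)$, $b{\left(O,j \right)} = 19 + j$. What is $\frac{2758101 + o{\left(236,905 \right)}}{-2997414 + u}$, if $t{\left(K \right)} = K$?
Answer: $- \frac{454258}{525529} \approx -0.86438$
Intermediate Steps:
$u = -155760$ ($u = - 3 \left(-27 - 853\right) \left(-59\right) = - 3 \left(\left(-880\right) \left(-59\right)\right) = \left(-3\right) 51920 = -155760$)
$o{\left(D,l \right)} = 27 - 36 l$ ($o{\left(D,l \right)} = 27 - 3 \left(19 - 7\right) l = 27 - 3 \cdot 12 l = 27 - 36 l$)
$\frac{2758101 + o{\left(236,905 \right)}}{-2997414 + u} = \frac{2758101 + \left(27 - 32580\right)}{-2997414 - 155760} = \frac{2758101 + \left(27 - 32580\right)}{-3153174} = \left(2758101 - 32553\right) \left(- \frac{1}{3153174}\right) = 2725548 \left(- \frac{1}{3153174}\right) = - \frac{454258}{525529}$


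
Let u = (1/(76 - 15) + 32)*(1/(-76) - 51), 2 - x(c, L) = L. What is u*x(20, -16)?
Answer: -68146029/2318 ≈ -29399.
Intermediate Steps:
x(c, L) = 2 - L
u = -7571781/4636 (u = (1/61 + 32)*(-1/76 - 51) = (1/61 + 32)*(-3877/76) = (1953/61)*(-3877/76) = -7571781/4636 ≈ -1633.3)
u*x(20, -16) = -7571781*(2 - 1*(-16))/4636 = -7571781*(2 + 16)/4636 = -7571781/4636*18 = -68146029/2318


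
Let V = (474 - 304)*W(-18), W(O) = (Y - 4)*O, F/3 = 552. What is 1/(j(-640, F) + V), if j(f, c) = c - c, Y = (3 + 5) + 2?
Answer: -1/18360 ≈ -5.4466e-5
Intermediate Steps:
Y = 10 (Y = 8 + 2 = 10)
F = 1656 (F = 3*552 = 1656)
W(O) = 6*O (W(O) = (10 - 4)*O = 6*O)
j(f, c) = 0
V = -18360 (V = (474 - 304)*(6*(-18)) = 170*(-108) = -18360)
1/(j(-640, F) + V) = 1/(0 - 18360) = 1/(-18360) = -1/18360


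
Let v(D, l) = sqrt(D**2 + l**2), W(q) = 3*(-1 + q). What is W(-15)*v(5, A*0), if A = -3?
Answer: -240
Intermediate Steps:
W(q) = -3 + 3*q
W(-15)*v(5, A*0) = (-3 + 3*(-15))*sqrt(5**2 + (-3*0)**2) = (-3 - 45)*sqrt(25 + 0**2) = -48*sqrt(25 + 0) = -48*sqrt(25) = -48*5 = -240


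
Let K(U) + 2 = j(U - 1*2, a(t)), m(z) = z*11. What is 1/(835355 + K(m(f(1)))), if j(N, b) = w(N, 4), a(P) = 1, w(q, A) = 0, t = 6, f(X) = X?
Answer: 1/835353 ≈ 1.1971e-6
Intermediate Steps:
j(N, b) = 0
m(z) = 11*z
K(U) = -2 (K(U) = -2 + 0 = -2)
1/(835355 + K(m(f(1)))) = 1/(835355 - 2) = 1/835353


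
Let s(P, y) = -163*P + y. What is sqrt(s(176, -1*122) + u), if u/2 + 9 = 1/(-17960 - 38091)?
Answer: I*sqrt(90569348629730)/56051 ≈ 169.79*I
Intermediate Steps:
u = -1008920/56051 (u = -18 + 2/(-17960 - 38091) = -18 + 2/(-56051) = -18 + 2*(-1/56051) = -18 - 2/56051 = -1008920/56051 ≈ -18.000)
s(P, y) = y - 163*P
sqrt(s(176, -1*122) + u) = sqrt((-1*122 - 163*176) - 1008920/56051) = sqrt((-122 - 28688) - 1008920/56051) = sqrt(-28810 - 1008920/56051) = sqrt(-1615838230/56051) = I*sqrt(90569348629730)/56051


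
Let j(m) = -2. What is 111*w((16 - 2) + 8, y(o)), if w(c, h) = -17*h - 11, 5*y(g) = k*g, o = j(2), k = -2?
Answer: -13653/5 ≈ -2730.6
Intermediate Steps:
o = -2
y(g) = -2*g/5 (y(g) = (-2*g)/5 = -2*g/5)
w(c, h) = -11 - 17*h
111*w((16 - 2) + 8, y(o)) = 111*(-11 - (-34)*(-2)/5) = 111*(-11 - 17*⅘) = 111*(-11 - 68/5) = 111*(-123/5) = -13653/5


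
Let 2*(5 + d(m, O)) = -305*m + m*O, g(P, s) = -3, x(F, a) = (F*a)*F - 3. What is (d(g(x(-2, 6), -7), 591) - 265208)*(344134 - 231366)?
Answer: -29955917056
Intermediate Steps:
x(F, a) = -3 + a*F**2 (x(F, a) = a*F**2 - 3 = -3 + a*F**2)
d(m, O) = -5 - 305*m/2 + O*m/2 (d(m, O) = -5 + (-305*m + m*O)/2 = -5 + (-305*m + O*m)/2 = -5 + (-305*m/2 + O*m/2) = -5 - 305*m/2 + O*m/2)
(d(g(x(-2, 6), -7), 591) - 265208)*(344134 - 231366) = ((-5 - 305/2*(-3) + (1/2)*591*(-3)) - 265208)*(344134 - 231366) = ((-5 + 915/2 - 1773/2) - 265208)*112768 = (-434 - 265208)*112768 = -265642*112768 = -29955917056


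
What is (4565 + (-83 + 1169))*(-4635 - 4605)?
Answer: -52215240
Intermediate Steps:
(4565 + (-83 + 1169))*(-4635 - 4605) = (4565 + 1086)*(-9240) = 5651*(-9240) = -52215240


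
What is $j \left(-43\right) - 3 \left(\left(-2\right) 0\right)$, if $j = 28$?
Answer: $-1204$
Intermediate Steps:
$j \left(-43\right) - 3 \left(\left(-2\right) 0\right) = 28 \left(-43\right) - 3 \left(\left(-2\right) 0\right) = -1204 - 0 = -1204 + 0 = -1204$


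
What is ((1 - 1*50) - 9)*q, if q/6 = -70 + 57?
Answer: 4524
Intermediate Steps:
q = -78 (q = 6*(-70 + 57) = 6*(-13) = -78)
((1 - 1*50) - 9)*q = ((1 - 1*50) - 9)*(-78) = ((1 - 50) - 9)*(-78) = (-49 - 9)*(-78) = -58*(-78) = 4524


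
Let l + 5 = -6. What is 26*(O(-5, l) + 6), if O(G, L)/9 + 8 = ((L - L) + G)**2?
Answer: 4134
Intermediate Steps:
l = -11 (l = -5 - 6 = -11)
O(G, L) = -72 + 9*G**2 (O(G, L) = -72 + 9*((L - L) + G)**2 = -72 + 9*(0 + G)**2 = -72 + 9*G**2)
26*(O(-5, l) + 6) = 26*((-72 + 9*(-5)**2) + 6) = 26*((-72 + 9*25) + 6) = 26*((-72 + 225) + 6) = 26*(153 + 6) = 26*159 = 4134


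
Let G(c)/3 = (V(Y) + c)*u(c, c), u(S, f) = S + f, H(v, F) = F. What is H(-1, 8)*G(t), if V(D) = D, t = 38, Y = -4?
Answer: 62016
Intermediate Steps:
G(c) = 6*c*(-4 + c) (G(c) = 3*((-4 + c)*(c + c)) = 3*((-4 + c)*(2*c)) = 3*(2*c*(-4 + c)) = 6*c*(-4 + c))
H(-1, 8)*G(t) = 8*(6*38*(-4 + 38)) = 8*(6*38*34) = 8*7752 = 62016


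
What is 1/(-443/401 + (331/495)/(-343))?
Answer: -68083785/75347486 ≈ -0.90360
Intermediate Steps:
1/(-443/401 + (331/495)/(-343)) = 1/(-443*1/401 + (331*(1/495))*(-1/343)) = 1/(-443/401 + (331/495)*(-1/343)) = 1/(-443/401 - 331/169785) = 1/(-75347486/68083785) = -68083785/75347486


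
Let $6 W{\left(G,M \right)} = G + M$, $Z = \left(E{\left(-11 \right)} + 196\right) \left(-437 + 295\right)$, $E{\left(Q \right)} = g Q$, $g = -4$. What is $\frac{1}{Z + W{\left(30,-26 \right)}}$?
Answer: $- \frac{3}{102238} \approx -2.9343 \cdot 10^{-5}$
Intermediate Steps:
$E{\left(Q \right)} = - 4 Q$
$Z = -34080$ ($Z = \left(\left(-4\right) \left(-11\right) + 196\right) \left(-437 + 295\right) = \left(44 + 196\right) \left(-142\right) = 240 \left(-142\right) = -34080$)
$W{\left(G,M \right)} = \frac{G}{6} + \frac{M}{6}$ ($W{\left(G,M \right)} = \frac{G + M}{6} = \frac{G}{6} + \frac{M}{6}$)
$\frac{1}{Z + W{\left(30,-26 \right)}} = \frac{1}{-34080 + \left(\frac{1}{6} \cdot 30 + \frac{1}{6} \left(-26\right)\right)} = \frac{1}{-34080 + \left(5 - \frac{13}{3}\right)} = \frac{1}{-34080 + \frac{2}{3}} = \frac{1}{- \frac{102238}{3}} = - \frac{3}{102238}$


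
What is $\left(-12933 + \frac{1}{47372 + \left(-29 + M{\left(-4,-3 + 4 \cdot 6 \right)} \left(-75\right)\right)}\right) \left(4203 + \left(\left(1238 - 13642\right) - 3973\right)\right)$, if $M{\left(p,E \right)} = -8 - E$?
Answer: $\frac{1299404658497}{8253} \approx 1.5745 \cdot 10^{8}$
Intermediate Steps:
$\left(-12933 + \frac{1}{47372 + \left(-29 + M{\left(-4,-3 + 4 \cdot 6 \right)} \left(-75\right)\right)}\right) \left(4203 + \left(\left(1238 - 13642\right) - 3973\right)\right) = \left(-12933 + \frac{1}{47372 - \left(29 - \left(-8 - \left(-3 + 4 \cdot 6\right)\right) \left(-75\right)\right)}\right) \left(4203 + \left(\left(1238 - 13642\right) - 3973\right)\right) = \left(-12933 + \frac{1}{47372 - \left(29 - \left(-8 - \left(-3 + 24\right)\right) \left(-75\right)\right)}\right) \left(4203 - 16377\right) = \left(-12933 + \frac{1}{47372 - \left(29 - \left(-8 - 21\right) \left(-75\right)\right)}\right) \left(4203 - 16377\right) = \left(-12933 + \frac{1}{47372 - \left(29 - \left(-8 - 21\right) \left(-75\right)\right)}\right) \left(-12174\right) = \left(-12933 + \frac{1}{47372 - -2146}\right) \left(-12174\right) = \left(-12933 + \frac{1}{47372 + \left(-29 + 2175\right)}\right) \left(-12174\right) = \left(-12933 + \frac{1}{47372 + 2146}\right) \left(-12174\right) = \left(-12933 + \frac{1}{49518}\right) \left(-12174\right) = \left(- \frac{640416293}{49518}\right) \left(-12174\right) = \frac{1299404658497}{8253}$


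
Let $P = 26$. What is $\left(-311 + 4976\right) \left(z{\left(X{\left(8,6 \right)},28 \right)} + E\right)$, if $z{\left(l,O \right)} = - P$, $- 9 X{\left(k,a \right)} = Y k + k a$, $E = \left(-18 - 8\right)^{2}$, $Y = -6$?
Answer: $3032250$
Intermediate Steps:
$E = 676$ ($E = \left(-26\right)^{2} = 676$)
$X{\left(k,a \right)} = \frac{2 k}{3} - \frac{a k}{9}$ ($X{\left(k,a \right)} = - \frac{- 6 k + k a}{9} = - \frac{- 6 k + a k}{9} = \frac{2 k}{3} - \frac{a k}{9}$)
$z{\left(l,O \right)} = -26$ ($z{\left(l,O \right)} = \left(-1\right) 26 = -26$)
$\left(-311 + 4976\right) \left(z{\left(X{\left(8,6 \right)},28 \right)} + E\right) = \left(-311 + 4976\right) \left(-26 + 676\right) = 4665 \cdot 650 = 3032250$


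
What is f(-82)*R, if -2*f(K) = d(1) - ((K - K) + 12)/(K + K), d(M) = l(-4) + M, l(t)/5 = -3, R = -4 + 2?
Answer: -571/41 ≈ -13.927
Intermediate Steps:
R = -2
l(t) = -15 (l(t) = 5*(-3) = -15)
d(M) = -15 + M
f(K) = 7 + 3/K (f(K) = -((-15 + 1) - ((K - K) + 12)/(K + K))/2 = -(-14 - (0 + 12)/(2*K))/2 = -(-14 - 12*1/(2*K))/2 = -(-14 - 6/K)/2 = 7 + 3/K)
f(-82)*R = (7 + 3/(-82))*(-2) = (7 + 3*(-1/82))*(-2) = (7 - 3/82)*(-2) = (571/82)*(-2) = -571/41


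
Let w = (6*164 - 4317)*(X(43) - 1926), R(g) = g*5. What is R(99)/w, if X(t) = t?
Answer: 15/190183 ≈ 7.8871e-5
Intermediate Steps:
R(g) = 5*g
w = 6276039 (w = (6*164 - 4317)*(43 - 1926) = (984 - 4317)*(-1883) = -3333*(-1883) = 6276039)
R(99)/w = (5*99)/6276039 = 495*(1/6276039) = 15/190183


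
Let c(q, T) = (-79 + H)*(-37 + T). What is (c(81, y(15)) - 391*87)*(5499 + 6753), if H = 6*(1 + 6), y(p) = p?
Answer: -406803156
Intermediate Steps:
H = 42 (H = 6*7 = 42)
c(q, T) = 1369 - 37*T (c(q, T) = (-79 + 42)*(-37 + T) = -37*(-37 + T) = 1369 - 37*T)
(c(81, y(15)) - 391*87)*(5499 + 6753) = ((1369 - 37*15) - 391*87)*(5499 + 6753) = ((1369 - 555) - 34017)*12252 = (814 - 34017)*12252 = -33203*12252 = -406803156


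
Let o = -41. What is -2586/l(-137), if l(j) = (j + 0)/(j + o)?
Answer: -460308/137 ≈ -3359.9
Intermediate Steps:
l(j) = j/(-41 + j) (l(j) = (j + 0)/(j - 41) = j/(-41 + j))
-2586/l(-137) = -2586/((-137/(-41 - 137))) = -2586/((-137/(-178))) = -2586/((-137*(-1/178))) = -2586/137/178 = -2586*178/137 = -460308/137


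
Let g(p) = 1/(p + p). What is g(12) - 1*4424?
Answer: -106175/24 ≈ -4424.0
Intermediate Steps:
g(p) = 1/(2*p)
g(12) - 1*4424 = (½)/12 - 1*4424 = (½)*(1/12) - 4424 = 1/24 - 4424 = -106175/24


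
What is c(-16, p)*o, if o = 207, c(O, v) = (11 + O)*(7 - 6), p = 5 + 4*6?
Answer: -1035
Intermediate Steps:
p = 29 (p = 5 + 24 = 29)
c(O, v) = 11 + O (c(O, v) = (11 + O)*1 = 11 + O)
c(-16, p)*o = (11 - 16)*207 = -5*207 = -1035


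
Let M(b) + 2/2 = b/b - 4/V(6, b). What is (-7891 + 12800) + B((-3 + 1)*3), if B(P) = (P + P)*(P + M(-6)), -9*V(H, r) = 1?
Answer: 4549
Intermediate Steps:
V(H, r) = -⅑ (V(H, r) = -⅑*1 = -⅑)
M(b) = 36 (M(b) = -1 + (b/b - 4/(-⅑)) = -1 + (1 - 4*(-9)) = -1 + (1 + 36) = -1 + 37 = 36)
B(P) = 2*P*(36 + P) (B(P) = (P + P)*(P + 36) = (2*P)*(36 + P) = 2*P*(36 + P))
(-7891 + 12800) + B((-3 + 1)*3) = (-7891 + 12800) + 2*((-3 + 1)*3)*(36 + (-3 + 1)*3) = 4909 + 2*(-2*3)*(36 - 2*3) = 4909 + 2*(-6)*(36 - 6) = 4909 + 2*(-6)*30 = 4909 - 360 = 4549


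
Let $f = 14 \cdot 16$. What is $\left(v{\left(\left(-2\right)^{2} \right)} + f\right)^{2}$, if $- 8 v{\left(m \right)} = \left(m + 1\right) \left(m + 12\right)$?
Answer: $45796$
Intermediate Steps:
$v{\left(m \right)} = - \frac{\left(1 + m\right) \left(12 + m\right)}{8}$ ($v{\left(m \right)} = - \frac{\left(m + 1\right) \left(m + 12\right)}{8} = - \frac{\left(1 + m\right) \left(12 + m\right)}{8}$)
$f = 224$
$\left(v{\left(\left(-2\right)^{2} \right)} + f\right)^{2} = \left(\left(- \frac{3}{2} - \frac{13 \left(-2\right)^{2}}{8} - \frac{\left(\left(-2\right)^{2}\right)^{2}}{8}\right) + 224\right)^{2} = \left(\left(- \frac{3}{2} - \frac{13}{2} - \frac{4^{2}}{8}\right) + 224\right)^{2} = \left(\left(- \frac{3}{2} - \frac{13}{2} - 2\right) + 224\right)^{2} = \left(-10 + 224\right)^{2} = 214^{2} = 45796$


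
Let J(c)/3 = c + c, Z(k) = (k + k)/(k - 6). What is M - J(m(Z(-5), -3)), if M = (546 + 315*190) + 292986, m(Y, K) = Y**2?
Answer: 42758622/121 ≈ 3.5338e+5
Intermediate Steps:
Z(k) = 2*k/(-6 + k) (Z(k) = (2*k)/(-6 + k) = 2*k/(-6 + k))
J(c) = 6*c (J(c) = 3*(c + c) = 3*(2*c) = 6*c)
M = 353382 (M = (546 + 59850) + 292986 = 60396 + 292986 = 353382)
M - J(m(Z(-5), -3)) = 353382 - 6*(2*(-5)/(-6 - 5))**2 = 353382 - 6*(2*(-5)/(-11))**2 = 353382 - 6*(2*(-5)*(-1/11))**2 = 353382 - 6*(10/11)**2 = 353382 - 6*100/121 = 353382 - 1*600/121 = 353382 - 600/121 = 42758622/121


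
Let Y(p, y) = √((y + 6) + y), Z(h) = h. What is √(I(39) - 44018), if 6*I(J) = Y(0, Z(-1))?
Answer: I*√396159/3 ≈ 209.8*I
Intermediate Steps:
Y(p, y) = √(6 + 2*y) (Y(p, y) = √((6 + y) + y) = √(6 + 2*y))
I(J) = ⅓ (I(J) = √(6 + 2*(-1))/6 = √(6 - 2)/6 = √4/6 = (⅙)*2 = ⅓)
√(I(39) - 44018) = √(⅓ - 44018) = √(-132053/3) = I*√396159/3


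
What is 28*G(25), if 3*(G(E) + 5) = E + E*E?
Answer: 17780/3 ≈ 5926.7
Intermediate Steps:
G(E) = -5 + E/3 + E²/3 (G(E) = -5 + (E + E*E)/3 = -5 + (E + E²)/3 = -5 + (E/3 + E²/3) = -5 + E/3 + E²/3)
28*G(25) = 28*(-5 + (⅓)*25 + (⅓)*25²) = 28*(-5 + 25/3 + (⅓)*625) = 28*(-5 + 25/3 + 625/3) = 28*(635/3) = 17780/3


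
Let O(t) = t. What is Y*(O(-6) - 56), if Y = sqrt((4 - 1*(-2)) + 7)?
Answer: -62*sqrt(13) ≈ -223.54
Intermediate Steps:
Y = sqrt(13) (Y = sqrt((4 + 2) + 7) = sqrt(6 + 7) = sqrt(13) ≈ 3.6056)
Y*(O(-6) - 56) = sqrt(13)*(-6 - 56) = sqrt(13)*(-62) = -62*sqrt(13)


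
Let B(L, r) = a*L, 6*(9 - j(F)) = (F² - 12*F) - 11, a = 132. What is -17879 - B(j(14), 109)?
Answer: -18693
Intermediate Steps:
j(F) = 65/6 + 2*F - F²/6 (j(F) = 9 - ((F² - 12*F) - 11)/6 = 9 - (-11 + F² - 12*F)/6 = 9 + (11/6 + 2*F - F²/6) = 65/6 + 2*F - F²/6)
B(L, r) = 132*L
-17879 - B(j(14), 109) = -17879 - 132*(65/6 + 2*14 - ⅙*14²) = -17879 - 132*(65/6 + 28 - ⅙*196) = -17879 - 132*(65/6 + 28 - 98/3) = -17879 - 132*37/6 = -17879 - 1*814 = -17879 - 814 = -18693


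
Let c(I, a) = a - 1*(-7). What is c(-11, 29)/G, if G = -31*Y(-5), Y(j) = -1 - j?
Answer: -9/31 ≈ -0.29032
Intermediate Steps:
G = -124 (G = -31*(-1 - 1*(-5)) = -31*(-1 + 5) = -31*4 = -124)
c(I, a) = 7 + a (c(I, a) = a + 7 = 7 + a)
c(-11, 29)/G = (7 + 29)/(-124) = 36*(-1/124) = -9/31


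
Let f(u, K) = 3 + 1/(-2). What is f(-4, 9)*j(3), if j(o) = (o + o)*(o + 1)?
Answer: 60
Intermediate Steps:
f(u, K) = 5/2 (f(u, K) = 3 - ½ = 5/2)
j(o) = 2*o*(1 + o) (j(o) = (2*o)*(1 + o) = 2*o*(1 + o))
f(-4, 9)*j(3) = 5*(2*3*(1 + 3))/2 = 5*(2*3*4)/2 = (5/2)*24 = 60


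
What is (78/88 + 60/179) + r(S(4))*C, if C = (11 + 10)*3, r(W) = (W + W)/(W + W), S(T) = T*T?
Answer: 505809/7876 ≈ 64.222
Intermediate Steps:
S(T) = T²
r(W) = 1 (r(W) = (2*W)/((2*W)) = (2*W)*(1/(2*W)) = 1)
C = 63 (C = 21*3 = 63)
(78/88 + 60/179) + r(S(4))*C = (78/88 + 60/179) + 1*63 = (78*(1/88) + 60*(1/179)) + 63 = (39/44 + 60/179) + 63 = 9621/7876 + 63 = 505809/7876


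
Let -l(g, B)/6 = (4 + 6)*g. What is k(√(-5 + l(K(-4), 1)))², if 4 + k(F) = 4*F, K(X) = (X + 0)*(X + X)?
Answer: -30784 - 160*I*√77 ≈ -30784.0 - 1404.0*I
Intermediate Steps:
K(X) = 2*X² (K(X) = X*(2*X) = 2*X²)
l(g, B) = -60*g (l(g, B) = -6*(4 + 6)*g = -60*g)
k(F) = -4 + 4*F
k(√(-5 + l(K(-4), 1)))² = (-4 + 4*√(-5 - 120*(-4)²))² = (-4 + 4*√(-5 - 120*16))² = (-4 + 4*√(-5 - 60*32))² = (-4 + 4*√(-5 - 1920))² = (-4 + 4*√(-1925))² = (-4 + 4*(5*I*√77))² = (-4 + 20*I*√77)²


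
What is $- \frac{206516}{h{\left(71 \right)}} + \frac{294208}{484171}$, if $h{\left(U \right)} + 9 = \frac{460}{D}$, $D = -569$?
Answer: $\frac{56895416111132}{2702158351} \approx 21056.0$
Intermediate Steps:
$h{\left(U \right)} = - \frac{5581}{569}$ ($h{\left(U \right)} = -9 + \frac{460}{-569} = -9 + 460 \left(- \frac{1}{569}\right) = -9 - \frac{460}{569} = - \frac{5581}{569}$)
$- \frac{206516}{h{\left(71 \right)}} + \frac{294208}{484171} = - \frac{206516}{- \frac{5581}{569}} + \frac{294208}{484171} = \left(-206516\right) \left(- \frac{569}{5581}\right) + 294208 \cdot \frac{1}{484171} = \frac{117507604}{5581} + \frac{294208}{484171} = \frac{56895416111132}{2702158351}$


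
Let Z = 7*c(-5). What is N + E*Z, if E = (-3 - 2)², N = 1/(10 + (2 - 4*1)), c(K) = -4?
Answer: -5599/8 ≈ -699.88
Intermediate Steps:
N = ⅛ (N = 1/(10 + (2 - 4)) = 1/(10 - 2) = 1/8 = ⅛ ≈ 0.12500)
E = 25 (E = (-5)² = 25)
Z = -28 (Z = 7*(-4) = -28)
N + E*Z = ⅛ + 25*(-28) = ⅛ - 700 = -5599/8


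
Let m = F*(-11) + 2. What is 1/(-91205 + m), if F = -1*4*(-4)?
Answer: -1/91379 ≈ -1.0943e-5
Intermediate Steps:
F = 16 (F = -4*(-4) = 16)
m = -174 (m = 16*(-11) + 2 = -176 + 2 = -174)
1/(-91205 + m) = 1/(-91205 - 174) = 1/(-91379) = -1/91379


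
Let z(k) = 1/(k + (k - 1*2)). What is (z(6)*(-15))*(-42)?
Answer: 63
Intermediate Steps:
z(k) = 1/(-2 + 2*k) (z(k) = 1/(k + (k - 2)) = 1/(k + (-2 + k)) = 1/(-2 + 2*k))
(z(6)*(-15))*(-42) = ((1/(2*(-1 + 6)))*(-15))*(-42) = (((½)/5)*(-15))*(-42) = (((½)*(⅕))*(-15))*(-42) = ((⅒)*(-15))*(-42) = -3/2*(-42) = 63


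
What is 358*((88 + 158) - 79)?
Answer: 59786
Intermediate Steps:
358*((88 + 158) - 79) = 358*(246 - 79) = 358*167 = 59786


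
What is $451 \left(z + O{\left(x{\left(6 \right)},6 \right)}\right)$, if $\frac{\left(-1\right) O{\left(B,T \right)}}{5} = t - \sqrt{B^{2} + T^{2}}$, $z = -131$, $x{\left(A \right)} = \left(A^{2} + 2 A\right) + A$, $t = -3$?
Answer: $-52316 + 13530 \sqrt{82} \approx 70203.0$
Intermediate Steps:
$x{\left(A \right)} = A^{2} + 3 A$
$O{\left(B,T \right)} = 15 + 5 \sqrt{B^{2} + T^{2}}$ ($O{\left(B,T \right)} = - 5 \left(-3 - \sqrt{B^{2} + T^{2}}\right) = 15 + 5 \sqrt{B^{2} + T^{2}}$)
$451 \left(z + O{\left(x{\left(6 \right)},6 \right)}\right) = 451 \left(-131 + \left(15 + 5 \sqrt{\left(6 \left(3 + 6\right)\right)^{2} + 6^{2}}\right)\right) = 451 \left(-131 + \left(15 + 5 \sqrt{\left(6 \cdot 9\right)^{2} + 36}\right)\right) = 451 \left(-131 + \left(15 + 5 \sqrt{54^{2} + 36}\right)\right) = 451 \left(-131 + \left(15 + 5 \sqrt{2916 + 36}\right)\right) = 451 \left(-131 + \left(15 + 5 \sqrt{2952}\right)\right) = 451 \left(-131 + \left(15 + 5 \cdot 6 \sqrt{82}\right)\right) = 451 \left(-131 + \left(15 + 30 \sqrt{82}\right)\right) = 451 \left(-116 + 30 \sqrt{82}\right) = -52316 + 13530 \sqrt{82}$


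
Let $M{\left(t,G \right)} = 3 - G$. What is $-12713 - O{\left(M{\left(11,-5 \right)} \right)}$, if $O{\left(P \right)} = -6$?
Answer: $-12707$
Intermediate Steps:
$-12713 - O{\left(M{\left(11,-5 \right)} \right)} = -12713 - -6 = -12713 + 6 = -12707$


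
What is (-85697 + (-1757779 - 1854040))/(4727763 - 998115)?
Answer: -924379/932412 ≈ -0.99138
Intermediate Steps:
(-85697 + (-1757779 - 1854040))/(4727763 - 998115) = (-85697 - 3611819)/3729648 = -3697516*1/3729648 = -924379/932412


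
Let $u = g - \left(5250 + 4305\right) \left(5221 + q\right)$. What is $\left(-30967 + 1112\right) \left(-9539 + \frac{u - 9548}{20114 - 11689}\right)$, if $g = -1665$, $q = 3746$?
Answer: $\frac{991526185783}{1685} \approx 5.8844 \cdot 10^{8}$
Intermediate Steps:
$u = -85681350$ ($u = -1665 - \left(5250 + 4305\right) \left(5221 + 3746\right) = -1665 - 9555 \cdot 8967 = -1665 - 85679685 = -85681350$)
$\left(-30967 + 1112\right) \left(-9539 + \frac{u - 9548}{20114 - 11689}\right) = \left(-30967 + 1112\right) \left(-9539 + \frac{-85681350 - 9548}{20114 - 11689}\right) = - 29855 \left(-9539 - \frac{85690898}{8425}\right) = \left(-29855\right) \left(- \frac{166056973}{8425}\right) = \frac{991526185783}{1685}$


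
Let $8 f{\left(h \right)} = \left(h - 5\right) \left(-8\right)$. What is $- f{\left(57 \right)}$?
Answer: $52$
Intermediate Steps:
$f{\left(h \right)} = 5 - h$ ($f{\left(h \right)} = \frac{\left(h - 5\right) \left(-8\right)}{8} = \frac{\left(-5 + h\right) \left(-8\right)}{8} = \frac{40 - 8 h}{8} = 5 - h$)
$- f{\left(57 \right)} = - (5 - 57) = \left(-1\right) \left(-52\right) = 52$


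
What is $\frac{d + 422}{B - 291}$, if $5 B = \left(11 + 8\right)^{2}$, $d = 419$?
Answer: $- \frac{4205}{1094} \approx -3.8437$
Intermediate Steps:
$B = \frac{361}{5}$ ($B = \frac{\left(11 + 8\right)^{2}}{5} = \frac{19^{2}}{5} = \frac{1}{5} \cdot 361 = \frac{361}{5} \approx 72.2$)
$\frac{d + 422}{B - 291} = \frac{419 + 422}{\frac{361}{5} - 291} = \frac{841}{- \frac{1094}{5}} = 841 \left(- \frac{5}{1094}\right) = - \frac{4205}{1094}$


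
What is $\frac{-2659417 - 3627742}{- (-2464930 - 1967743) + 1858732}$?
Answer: $- \frac{6287159}{6291405} \approx -0.99932$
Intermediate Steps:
$\frac{-2659417 - 3627742}{- (-2464930 - 1967743) + 1858732} = - \frac{6287159}{- (-2464930 - 1967743) + 1858732} = - \frac{6287159}{\left(-1\right) \left(-4432673\right) + 1858732} = - \frac{6287159}{4432673 + 1858732} = - \frac{6287159}{6291405}$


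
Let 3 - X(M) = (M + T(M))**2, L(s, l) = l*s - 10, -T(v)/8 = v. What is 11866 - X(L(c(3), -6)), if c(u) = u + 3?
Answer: 115547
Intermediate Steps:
c(u) = 3 + u
T(v) = -8*v
L(s, l) = -10 + l*s
X(M) = 3 - 49*M**2 (X(M) = 3 - (M - 8*M)**2 = 3 - (-7*M)**2 = 3 - 49*M**2)
11866 - X(L(c(3), -6)) = 11866 - (3 - 49*(-10 - 6*(3 + 3))**2) = 11866 - (3 - 49*(-10 - 6*6)**2) = 11866 - (3 - 49*(-10 - 36)**2) = 11866 - (3 - 49*(-46)**2) = 11866 - (3 - 49*2116) = 11866 - (3 - 103684) = 11866 - 1*(-103681) = 11866 + 103681 = 115547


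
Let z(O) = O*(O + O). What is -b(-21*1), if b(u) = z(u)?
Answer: -882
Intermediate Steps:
z(O) = 2*O**2 (z(O) = O*(2*O) = 2*O**2)
b(u) = 2*u**2
-b(-21*1) = -2*(-21*1)**2 = -2*(-21)**2 = -2*441 = -1*882 = -882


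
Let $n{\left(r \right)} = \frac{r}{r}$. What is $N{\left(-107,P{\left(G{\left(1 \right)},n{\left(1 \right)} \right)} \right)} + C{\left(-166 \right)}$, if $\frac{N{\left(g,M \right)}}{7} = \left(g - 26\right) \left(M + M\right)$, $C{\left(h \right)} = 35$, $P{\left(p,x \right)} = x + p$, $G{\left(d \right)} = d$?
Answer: $-3689$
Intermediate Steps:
$n{\left(r \right)} = 1$
$P{\left(p,x \right)} = p + x$
$N{\left(g,M \right)} = 14 M \left(-26 + g\right)$ ($N{\left(g,M \right)} = 7 \left(g - 26\right) \left(M + M\right) = 7 \left(-26 + g\right) 2 M = 7 \cdot 2 M \left(-26 + g\right) = 14 M \left(-26 + g\right)$)
$N{\left(-107,P{\left(G{\left(1 \right)},n{\left(1 \right)} \right)} \right)} + C{\left(-166 \right)} = 14 \left(1 + 1\right) \left(-26 - 107\right) + 35 = 14 \cdot 2 \left(-133\right) + 35 = -3724 + 35 = -3689$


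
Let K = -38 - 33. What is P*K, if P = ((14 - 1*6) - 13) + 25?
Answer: -1420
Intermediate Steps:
K = -71
P = 20 (P = ((14 - 6) - 13) + 25 = (8 - 13) + 25 = -5 + 25 = 20)
P*K = 20*(-71) = -1420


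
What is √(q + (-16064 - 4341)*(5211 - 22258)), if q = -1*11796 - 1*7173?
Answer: √347825066 ≈ 18650.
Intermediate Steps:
q = -18969 (q = -11796 - 7173 = -18969)
√(q + (-16064 - 4341)*(5211 - 22258)) = √(-18969 + (-16064 - 4341)*(5211 - 22258)) = √(-18969 - 20405*(-17047)) = √(-18969 + 347844035) = √347825066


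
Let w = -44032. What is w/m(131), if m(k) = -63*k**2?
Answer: 44032/1081143 ≈ 0.040727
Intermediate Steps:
w/m(131) = -44032/((-63*131**2)) = -44032/((-63*17161)) = -44032/(-1081143) = -44032*(-1/1081143) = 44032/1081143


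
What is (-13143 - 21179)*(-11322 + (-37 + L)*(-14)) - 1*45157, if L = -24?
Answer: 359237539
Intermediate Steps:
(-13143 - 21179)*(-11322 + (-37 + L)*(-14)) - 1*45157 = (-13143 - 21179)*(-11322 + (-37 - 24)*(-14)) - 1*45157 = -34322*(-11322 - 61*(-14)) - 45157 = -34322*(-11322 + 854) - 45157 = -34322*(-10468) - 45157 = 359282696 - 45157 = 359237539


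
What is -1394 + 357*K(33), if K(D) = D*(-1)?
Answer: -13175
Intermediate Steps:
K(D) = -D
-1394 + 357*K(33) = -1394 + 357*(-1*33) = -1394 + 357*(-33) = -1394 - 11781 = -13175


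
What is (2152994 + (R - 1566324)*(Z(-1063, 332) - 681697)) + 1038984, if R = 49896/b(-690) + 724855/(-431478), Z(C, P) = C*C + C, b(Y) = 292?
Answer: -22060977907049073959/31497894 ≈ -7.0040e+11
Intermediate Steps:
Z(C, P) = C + C² (Z(C, P) = C² + C = C + C²)
R = 5329342157/31497894 (R = 49896/292 + 724855/(-431478) = 49896*(1/292) + 724855*(-1/431478) = 12474/73 - 724855/431478 = 5329342157/31497894 ≈ 169.20)
(2152994 + (R - 1566324)*(Z(-1063, 332) - 681697)) + 1038984 = (2152994 + (5329342157/31497894 - 1566324)*(-1063*(1 - 1063) - 681697)) + 1038984 = (2152994 - 49330577979499*(-1063*(-1062) - 681697)/31497894) + 1038984 = (2152994 - 49330577979499*(1128906 - 681697)/31497894) + 1038984 = (2152994 - 49330577979499/31497894*447209) + 1038984 = (2152994 - 22061078447633768291/31497894) + 1038984 = -22061010632856973655/31497894 + 1038984 = -22060977907049073959/31497894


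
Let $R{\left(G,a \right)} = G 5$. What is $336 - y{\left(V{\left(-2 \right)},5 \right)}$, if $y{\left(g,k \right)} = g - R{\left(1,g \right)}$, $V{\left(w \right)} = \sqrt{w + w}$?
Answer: $341 - 2 i \approx 341.0 - 2.0 i$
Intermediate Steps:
$R{\left(G,a \right)} = 5 G$
$V{\left(w \right)} = \sqrt{2} \sqrt{w}$ ($V{\left(w \right)} = \sqrt{2 w} = \sqrt{2} \sqrt{w}$)
$y{\left(g,k \right)} = -5 + g$ ($y{\left(g,k \right)} = g - 5 \cdot 1 = g - 5 = -5 + g$)
$336 - y{\left(V{\left(-2 \right)},5 \right)} = 336 - \left(-5 + \sqrt{2} \sqrt{-2}\right) = 336 - \left(-5 + \sqrt{2} i \sqrt{2}\right) = 336 - \left(-5 + 2 i\right) = 336 + \left(5 - 2 i\right) = 341 - 2 i$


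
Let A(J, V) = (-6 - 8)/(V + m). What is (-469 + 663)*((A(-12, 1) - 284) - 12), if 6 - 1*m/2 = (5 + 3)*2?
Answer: -1088340/19 ≈ -57281.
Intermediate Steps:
m = -20 (m = 12 - 2*(5 + 3)*2 = 12 - 16*2 = 12 - 2*16 = 12 - 32 = -20)
A(J, V) = -14/(-20 + V) (A(J, V) = (-6 - 8)/(V - 20) = -14/(-20 + V))
(-469 + 663)*((A(-12, 1) - 284) - 12) = (-469 + 663)*((-14/(-20 + 1) - 284) - 12) = 194*((-14/(-19) - 284) - 12) = 194*((-14*(-1/19) - 284) - 12) = 194*((14/19 - 284) - 12) = 194*(-5382/19 - 12) = 194*(-5610/19) = -1088340/19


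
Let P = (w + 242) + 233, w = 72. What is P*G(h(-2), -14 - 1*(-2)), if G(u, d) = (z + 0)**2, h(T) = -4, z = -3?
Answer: 4923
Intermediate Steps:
P = 547 (P = (72 + 242) + 233 = 314 + 233 = 547)
G(u, d) = 9 (G(u, d) = (-3 + 0)**2 = (-3)**2 = 9)
P*G(h(-2), -14 - 1*(-2)) = 547*9 = 4923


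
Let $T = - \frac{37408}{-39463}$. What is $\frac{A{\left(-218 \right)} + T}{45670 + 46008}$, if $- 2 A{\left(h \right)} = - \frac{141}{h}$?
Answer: $\frac{10745605}{1577399566504} \approx 6.8122 \cdot 10^{-6}$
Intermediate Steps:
$T = \frac{37408}{39463}$ ($T = \left(-37408\right) \left(- \frac{1}{39463}\right) = \frac{37408}{39463} \approx 0.94793$)
$A{\left(h \right)} = \frac{141}{2 h}$ ($A{\left(h \right)} = - \frac{\left(-141\right) \frac{1}{h}}{2} = \frac{141}{2 h}$)
$\frac{A{\left(-218 \right)} + T}{45670 + 46008} = \frac{\frac{141}{2 \left(-218\right)} + \frac{37408}{39463}}{45670 + 46008} = \frac{\frac{141}{2} \left(- \frac{1}{218}\right) + \frac{37408}{39463}}{91678} = \left(- \frac{141}{436} + \frac{37408}{39463}\right) \frac{1}{91678} = \frac{10745605}{17205868} \cdot \frac{1}{91678} = \frac{10745605}{1577399566504}$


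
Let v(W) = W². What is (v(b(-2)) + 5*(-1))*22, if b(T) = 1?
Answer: -88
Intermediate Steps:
(v(b(-2)) + 5*(-1))*22 = (1² + 5*(-1))*22 = (1 - 5)*22 = -4*22 = -88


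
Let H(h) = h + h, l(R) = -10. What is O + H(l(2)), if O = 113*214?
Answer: 24162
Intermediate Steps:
H(h) = 2*h
O = 24182
O + H(l(2)) = 24182 + 2*(-10) = 24182 - 20 = 24162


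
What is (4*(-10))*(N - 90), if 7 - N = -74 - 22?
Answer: -520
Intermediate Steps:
N = 103 (N = 7 - (-74 - 22) = 7 - 1*(-96) = 7 + 96 = 103)
(4*(-10))*(N - 90) = (4*(-10))*(103 - 90) = -40*13 = -520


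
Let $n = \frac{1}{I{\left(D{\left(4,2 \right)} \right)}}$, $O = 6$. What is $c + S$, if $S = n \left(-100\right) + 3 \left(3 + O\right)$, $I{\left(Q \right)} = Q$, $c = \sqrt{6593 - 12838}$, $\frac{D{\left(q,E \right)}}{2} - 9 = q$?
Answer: $\frac{301}{13} + i \sqrt{6245} \approx 23.154 + 79.025 i$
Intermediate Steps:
$D{\left(q,E \right)} = 18 + 2 q$
$c = i \sqrt{6245}$ ($c = \sqrt{-6245} = i \sqrt{6245} \approx 79.025 i$)
$n = \frac{1}{26}$ ($n = \frac{1}{18 + 2 \cdot 4} = \frac{1}{18 + 8} = \frac{1}{26} \approx 0.038462$)
$S = \frac{301}{13}$ ($S = \frac{1}{26} \left(-100\right) + 3 \left(3 + 6\right) = - \frac{50}{13} + 3 \cdot 9 = - \frac{50}{13} + 27 = \frac{301}{13} \approx 23.154$)
$c + S = i \sqrt{6245} + \frac{301}{13} = \frac{301}{13} + i \sqrt{6245}$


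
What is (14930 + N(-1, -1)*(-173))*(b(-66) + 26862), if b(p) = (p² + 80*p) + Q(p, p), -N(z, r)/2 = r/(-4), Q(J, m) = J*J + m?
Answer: 453918762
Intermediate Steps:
Q(J, m) = m + J² (Q(J, m) = J² + m = m + J²)
N(z, r) = r/2 (N(z, r) = -2*r/(-4) = -2*r*(-1)/4 = -(-1)*r/2 = r/2)
b(p) = 2*p² + 81*p (b(p) = (p² + 80*p) + (p + p²) = 2*p² + 81*p)
(14930 + N(-1, -1)*(-173))*(b(-66) + 26862) = (14930 + ((½)*(-1))*(-173))*(-66*(81 + 2*(-66)) + 26862) = (14930 - ½*(-173))*(-66*(81 - 132) + 26862) = (14930 + 173/2)*(-66*(-51) + 26862) = 30033*(3366 + 26862)/2 = (30033/2)*30228 = 453918762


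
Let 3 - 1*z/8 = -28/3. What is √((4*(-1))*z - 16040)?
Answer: 2*I*√36978/3 ≈ 128.2*I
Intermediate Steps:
z = 296/3 (z = 24 - (-224)/3 = 24 - 8*(-28/3) = 24 + 224/3 = 296/3 ≈ 98.667)
√((4*(-1))*z - 16040) = √((4*(-1))*(296/3) - 16040) = √(-4*296/3 - 16040) = √(-1184/3 - 16040) = √(-49304/3) = 2*I*√36978/3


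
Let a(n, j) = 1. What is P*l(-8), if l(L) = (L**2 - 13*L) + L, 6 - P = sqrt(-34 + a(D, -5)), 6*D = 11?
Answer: 960 - 160*I*sqrt(33) ≈ 960.0 - 919.13*I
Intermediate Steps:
D = 11/6 (D = (1/6)*11 = 11/6 ≈ 1.8333)
P = 6 - I*sqrt(33) (P = 6 - sqrt(-34 + 1) = 6 - sqrt(-33) = 6 - I*sqrt(33) ≈ 6.0 - 5.7446*I)
l(L) = L**2 - 12*L
P*l(-8) = (6 - I*sqrt(33))*(-8*(-12 - 8)) = (6 - I*sqrt(33))*(-8*(-20)) = (6 - I*sqrt(33))*160 = 960 - 160*I*sqrt(33)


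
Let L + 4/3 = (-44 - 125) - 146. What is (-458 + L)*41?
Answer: -95243/3 ≈ -31748.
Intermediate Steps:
L = -949/3 (L = -4/3 + ((-44 - 125) - 146) = -4/3 + (-169 - 146) = -4/3 - 315 = -949/3 ≈ -316.33)
(-458 + L)*41 = (-458 - 949/3)*41 = -2323/3*41 = -95243/3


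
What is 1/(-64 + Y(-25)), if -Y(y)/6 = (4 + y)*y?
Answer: -1/3214 ≈ -0.00031114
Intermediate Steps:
Y(y) = -6*y*(4 + y) (Y(y) = -6*(4 + y)*y = -6*y*(4 + y))
1/(-64 + Y(-25)) = 1/(-64 - 6*(-25)*(4 - 25)) = 1/(-64 - 6*(-25)*(-21)) = 1/(-64 - 3150) = 1/(-3214) = -1/3214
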